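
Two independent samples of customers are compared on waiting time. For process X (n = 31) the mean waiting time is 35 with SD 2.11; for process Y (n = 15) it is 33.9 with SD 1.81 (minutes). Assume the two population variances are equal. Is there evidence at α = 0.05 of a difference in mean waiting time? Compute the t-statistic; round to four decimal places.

1.7319

Let group 1 = process X, group 2 = process Y. H0: μ_1 = μ_2; H1: μ_1 ≠ μ_2 (two-sample pooled-variance t-test, two-sided).
s_p² = [(31−1)·2.11² + (15−1)·1.81²]/(31+15−2) = 4.07792
t = (35 − 33.9)/√[4.07792·(1/31 + 1/15)] = 1.7319
df = n₁ + n₂ − 2 = 44
Two-sided p-value ≈ 0.090
Since p ≈ 0.090 > α = 0.05, fail to reject H0; the evidence is not statistically significant.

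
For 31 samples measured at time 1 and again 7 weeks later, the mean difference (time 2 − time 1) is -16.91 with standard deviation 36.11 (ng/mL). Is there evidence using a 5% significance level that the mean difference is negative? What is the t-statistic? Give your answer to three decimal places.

H0: μ_d = 0; H1: μ_d < 0 (paired t-test on the differences, left-tailed).
t = d̄/(s_d/√n) = -16.91/(36.11/√31) = -2.607
df = n − 1 = 30
p-value = P(T ≤ -2.607) ≈ 0.0070
Since p ≈ 0.0070 < α = 0.05, reject H0; the evidence is statistically significant.

-2.607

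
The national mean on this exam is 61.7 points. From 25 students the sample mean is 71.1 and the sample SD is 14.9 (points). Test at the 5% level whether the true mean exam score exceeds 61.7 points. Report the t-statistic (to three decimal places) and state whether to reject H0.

t = 3.154; reject H0

H0: μ = 61.7; H1: μ > 61.7 (one-sample t-test, right-tailed).
t = (x̄ − μ₀)/(s/√n) = (71.1 − 61.7)/(14.9/√25) = 3.154
df = n − 1 = 24
p-value = P(T ≥ 3.154) ≈ 0.002
Since p ≈ 0.002 < α = 0.05, reject H0; the data support H1.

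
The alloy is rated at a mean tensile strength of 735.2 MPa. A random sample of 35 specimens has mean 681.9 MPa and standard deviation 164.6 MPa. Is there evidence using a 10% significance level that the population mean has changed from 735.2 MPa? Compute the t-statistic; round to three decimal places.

H0: μ = 735.2; H1: μ ≠ 735.2 (one-sample t-test, two-sided).
t = (x̄ − μ₀)/(s/√n) = (681.9 − 735.2)/(164.6/√35) = -1.916
df = n − 1 = 34
Two-sided p-value ≈ 0.0638
Since p ≈ 0.0638 < α = 0.1, reject H0; the evidence is statistically significant.

-1.916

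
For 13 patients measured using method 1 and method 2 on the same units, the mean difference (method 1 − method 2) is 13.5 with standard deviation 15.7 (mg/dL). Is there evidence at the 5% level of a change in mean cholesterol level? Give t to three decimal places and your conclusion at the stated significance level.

t = 3.100; reject H0

H0: μ_d = 0; H1: μ_d ≠ 0 (paired t-test on the differences, two-sided).
t = d̄/(s_d/√n) = 13.5/(15.7/√13) = 3.100
df = n − 1 = 12
Two-sided p-value ≈ 0.0092
Since p ≈ 0.0092 < α = 0.05, reject H0; the data support H1.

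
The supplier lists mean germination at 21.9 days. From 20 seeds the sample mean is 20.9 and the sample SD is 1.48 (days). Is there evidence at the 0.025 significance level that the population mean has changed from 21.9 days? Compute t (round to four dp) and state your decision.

t = -3.0217; reject H0

H0: μ = 21.9; H1: μ ≠ 21.9 (one-sample t-test, two-sided).
t = (x̄ − μ₀)/(s/√n) = (20.9 − 21.9)/(1.48/√20) = -3.0217
df = n − 1 = 19
Two-sided p-value ≈ 0.007
Since p ≈ 0.007 < α = 0.025, reject H0; the evidence is statistically significant.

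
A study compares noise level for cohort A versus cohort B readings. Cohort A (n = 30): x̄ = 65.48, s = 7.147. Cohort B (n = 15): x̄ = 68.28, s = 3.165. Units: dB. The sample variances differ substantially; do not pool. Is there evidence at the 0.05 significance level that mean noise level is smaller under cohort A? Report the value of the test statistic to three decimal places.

Let group 1 = cohort A, group 2 = cohort B. H0: μ_1 = μ_2; H1: μ_1 < μ_2 (Welch's two-sample t-test, left-tailed).
t = (x̄_1 − x̄_2)/√(s_1²/n_1 + s_2²/n_2) = (65.48 − 68.28)/√(7.147²/30 + 3.165²/15) = -1.819
Welch–Satterthwaite df ≈ 42.63
p-value = P(T ≤ -1.819) ≈ 0.0380
Since p ≈ 0.0380 < α = 0.05, reject H0; the evidence is statistically significant.

-1.819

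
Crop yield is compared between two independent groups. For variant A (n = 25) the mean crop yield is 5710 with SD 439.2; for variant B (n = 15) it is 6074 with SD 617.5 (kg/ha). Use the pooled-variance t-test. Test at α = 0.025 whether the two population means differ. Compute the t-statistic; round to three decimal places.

Let group 1 = variant A, group 2 = variant B. H0: μ_1 = μ_2; H1: μ_1 ≠ μ_2 (two-sample pooled-variance t-test, two-sided).
s_p² = [(25−1)·439.2² + (15−1)·617.5²]/(25+15−2) = 262311
t = (5710 − 6074)/√[262311·(1/25 + 1/15)] = -2.176
df = n₁ + n₂ − 2 = 38
Two-sided p-value ≈ 0.036
Since p ≈ 0.036 > α = 0.025, fail to reject H0; the data do not provide sufficient evidence against H0.

-2.176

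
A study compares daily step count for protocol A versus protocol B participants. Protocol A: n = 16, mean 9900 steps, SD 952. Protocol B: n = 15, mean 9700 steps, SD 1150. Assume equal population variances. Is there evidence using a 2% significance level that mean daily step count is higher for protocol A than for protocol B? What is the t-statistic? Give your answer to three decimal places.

0.529

Let group 1 = protocol A, group 2 = protocol B. H0: μ_1 = μ_2; H1: μ_1 > μ_2 (two-sample pooled-variance t-test, right-tailed).
s_p² = [(16−1)·952² + (15−1)·1150²]/(16+15−2) = 1107230
t = (9900 − 9700)/√[1107230·(1/16 + 1/15)] = 0.529
df = n₁ + n₂ − 2 = 29
p-value = P(T ≥ 0.529) ≈ 0.3005
Since p ≈ 0.3005 > α = 0.02, fail to reject H0; the data do not provide sufficient evidence against H0.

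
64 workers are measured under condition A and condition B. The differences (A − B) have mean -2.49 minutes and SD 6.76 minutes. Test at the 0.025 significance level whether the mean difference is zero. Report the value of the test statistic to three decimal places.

-2.947

H0: μ_d = 0; H1: μ_d ≠ 0 (paired t-test on the differences, two-sided).
t = d̄/(s_d/√n) = -2.49/(6.76/√64) = -2.947
df = n − 1 = 63
Two-sided p-value ≈ 0.0045
Since p ≈ 0.0045 < α = 0.025, reject H0; the evidence is statistically significant.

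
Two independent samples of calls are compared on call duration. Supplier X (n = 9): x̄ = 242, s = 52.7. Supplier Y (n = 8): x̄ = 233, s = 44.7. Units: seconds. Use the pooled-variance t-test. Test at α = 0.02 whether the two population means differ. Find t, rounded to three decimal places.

0.377

Let group 1 = supplier X, group 2 = supplier Y. H0: μ_1 = μ_2; H1: μ_1 ≠ μ_2 (two-sample pooled-variance t-test, two-sided).
s_p² = [(9−1)·52.7² + (8−1)·44.7²]/(9+8−2) = 2413.66
t = (242 − 233)/√[2413.66·(1/9 + 1/8)] = 0.377
df = n₁ + n₂ − 2 = 15
Two-sided p-value ≈ 0.7115
Since p ≈ 0.7115 > α = 0.02, fail to reject H0; the evidence is not statistically significant.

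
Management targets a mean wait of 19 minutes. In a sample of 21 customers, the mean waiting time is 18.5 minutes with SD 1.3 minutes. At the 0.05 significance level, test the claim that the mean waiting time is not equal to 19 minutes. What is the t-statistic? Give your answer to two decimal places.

H0: μ = 19; H1: μ ≠ 19 (one-sample t-test, two-sided).
t = (x̄ − μ₀)/(s/√n) = (18.5 − 19)/(1.3/√21) = -1.76
df = n − 1 = 20
Two-sided p-value ≈ 0.093
Since p ≈ 0.093 > α = 0.05, fail to reject H0; the evidence is not statistically significant.

-1.76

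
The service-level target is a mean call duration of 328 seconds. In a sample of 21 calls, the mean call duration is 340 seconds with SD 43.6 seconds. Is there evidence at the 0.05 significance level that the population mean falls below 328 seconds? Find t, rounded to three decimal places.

H0: μ = 328; H1: μ < 328 (one-sample t-test, left-tailed).
t = (x̄ − μ₀)/(s/√n) = (340 − 328)/(43.6/√21) = 1.261
df = n − 1 = 20
p-value = P(T ≤ 1.261) ≈ 0.8891
Since p ≈ 0.8891 > α = 0.05, fail to reject H0; the evidence is not statistically significant.

1.261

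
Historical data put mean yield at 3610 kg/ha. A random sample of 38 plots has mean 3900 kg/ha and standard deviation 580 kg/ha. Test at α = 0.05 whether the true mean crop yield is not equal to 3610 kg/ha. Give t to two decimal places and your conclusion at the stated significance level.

t = 3.08; reject H0

H0: μ = 3610; H1: μ ≠ 3610 (one-sample t-test, two-sided).
t = (x̄ − μ₀)/(s/√n) = (3900 − 3610)/(580/√38) = 3.08
df = n − 1 = 37
Two-sided p-value ≈ 0.004
Since p ≈ 0.004 < α = 0.05, reject H0; the evidence is statistically significant.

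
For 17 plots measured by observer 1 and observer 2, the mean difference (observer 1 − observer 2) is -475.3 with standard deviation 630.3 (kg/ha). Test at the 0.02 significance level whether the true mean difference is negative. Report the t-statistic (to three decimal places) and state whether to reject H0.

t = -3.109; reject H0

H0: μ_d = 0; H1: μ_d < 0 (paired t-test on the differences, left-tailed).
t = d̄/(s_d/√n) = -475.3/(630.3/√17) = -3.109
df = n − 1 = 16
p-value = P(T ≤ -3.109) ≈ 0.003
Since p ≈ 0.003 < α = 0.02, reject H0; the evidence is statistically significant.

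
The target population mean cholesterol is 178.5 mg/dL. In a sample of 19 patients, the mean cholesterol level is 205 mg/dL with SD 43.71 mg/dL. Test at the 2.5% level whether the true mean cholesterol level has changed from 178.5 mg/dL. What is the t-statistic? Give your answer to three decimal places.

H0: μ = 178.5; H1: μ ≠ 178.5 (one-sample t-test, two-sided).
t = (x̄ − μ₀)/(s/√n) = (205 − 178.5)/(43.71/√19) = 2.643
df = n − 1 = 18
Two-sided p-value ≈ 0.017
Since p ≈ 0.017 < α = 0.025, reject H0; the evidence is statistically significant.

2.643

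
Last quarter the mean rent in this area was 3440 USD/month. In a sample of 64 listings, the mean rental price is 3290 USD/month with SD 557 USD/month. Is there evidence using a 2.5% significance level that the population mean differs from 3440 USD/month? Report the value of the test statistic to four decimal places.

-2.1544

H0: μ = 3440; H1: μ ≠ 3440 (one-sample t-test, two-sided).
t = (x̄ − μ₀)/(s/√n) = (3290 − 3440)/(557/√64) = -2.1544
df = n − 1 = 63
Two-sided p-value ≈ 0.0350
Since p ≈ 0.0350 > α = 0.025, fail to reject H0; the data do not provide sufficient evidence against H0.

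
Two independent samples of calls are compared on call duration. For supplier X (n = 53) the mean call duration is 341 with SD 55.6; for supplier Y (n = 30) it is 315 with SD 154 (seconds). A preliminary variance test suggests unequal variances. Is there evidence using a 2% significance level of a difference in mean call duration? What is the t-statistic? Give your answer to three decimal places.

0.892

Let group 1 = supplier X, group 2 = supplier Y. H0: μ_1 = μ_2; H1: μ_1 ≠ μ_2 (Welch's two-sample t-test, two-sided).
t = (x̄_1 − x̄_2)/√(s_1²/n_1 + s_2²/n_2) = (341 − 315)/√(55.6²/53 + 154²/30) = 0.892
Welch–Satterthwaite df ≈ 33.34
Two-sided p-value ≈ 0.379
Since p ≈ 0.379 > α = 0.02, fail to reject H0; the evidence is not statistically significant.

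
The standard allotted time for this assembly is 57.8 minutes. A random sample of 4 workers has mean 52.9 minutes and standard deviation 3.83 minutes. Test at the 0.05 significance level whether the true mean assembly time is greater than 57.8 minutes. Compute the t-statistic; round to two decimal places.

-2.56

H0: μ = 57.8; H1: μ > 57.8 (one-sample t-test, right-tailed).
t = (x̄ − μ₀)/(s/√n) = (52.9 − 57.8)/(3.83/√4) = -2.56
df = n − 1 = 3
p-value = P(T ≥ -2.56) ≈ 0.9583
Since p ≈ 0.9583 > α = 0.05, fail to reject H0; the evidence is not statistically significant.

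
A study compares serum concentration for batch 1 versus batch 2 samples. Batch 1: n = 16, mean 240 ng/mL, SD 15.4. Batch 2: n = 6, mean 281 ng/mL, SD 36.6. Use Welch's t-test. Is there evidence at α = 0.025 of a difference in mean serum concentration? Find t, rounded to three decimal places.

Let group 1 = batch 1, group 2 = batch 2. H0: μ_1 = μ_2; H1: μ_1 ≠ μ_2 (Welch's two-sample t-test, two-sided).
t = (x̄_1 − x̄_2)/√(s_1²/n_1 + s_2²/n_2) = (240 − 281)/√(15.4²/16 + 36.6²/6) = -2.657
Welch–Satterthwaite df ≈ 5.68
Two-sided p-value ≈ 0.0397
Since p ≈ 0.0397 > α = 0.025, fail to reject H0; the data do not provide sufficient evidence against H0.

-2.657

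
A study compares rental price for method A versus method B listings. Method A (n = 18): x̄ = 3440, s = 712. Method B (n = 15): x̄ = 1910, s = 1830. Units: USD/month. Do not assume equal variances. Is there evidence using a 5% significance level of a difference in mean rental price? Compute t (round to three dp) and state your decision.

Let group 1 = method A, group 2 = method B. H0: μ_1 = μ_2; H1: μ_1 ≠ μ_2 (Welch's two-sample t-test, two-sided).
t = (x̄_1 − x̄_2)/√(s_1²/n_1 + s_2²/n_2) = (3440 − 1910)/√(712²/18 + 1830²/15) = 3.051
Welch–Satterthwaite df ≈ 17.53
Two-sided p-value ≈ 0.0070
Since p ≈ 0.0070 < α = 0.05, reject H0; the data support H1.

t = 3.051; reject H0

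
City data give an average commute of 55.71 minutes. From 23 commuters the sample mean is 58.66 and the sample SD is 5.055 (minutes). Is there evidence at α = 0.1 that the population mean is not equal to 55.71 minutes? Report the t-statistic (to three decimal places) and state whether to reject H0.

H0: μ = 55.71; H1: μ ≠ 55.71 (one-sample t-test, two-sided).
t = (x̄ − μ₀)/(s/√n) = (58.66 − 55.71)/(5.055/√23) = 2.799
df = n − 1 = 22
Two-sided p-value ≈ 0.010
Since p ≈ 0.010 < α = 0.1, reject H0; the evidence is statistically significant.

t = 2.799; reject H0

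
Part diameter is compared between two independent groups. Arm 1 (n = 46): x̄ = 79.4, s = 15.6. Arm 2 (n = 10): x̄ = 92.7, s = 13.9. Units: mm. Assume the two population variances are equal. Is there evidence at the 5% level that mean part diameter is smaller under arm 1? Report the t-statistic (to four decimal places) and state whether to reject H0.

Let group 1 = arm 1, group 2 = arm 2. H0: μ_1 = μ_2; H1: μ_1 < μ_2 (two-sample pooled-variance t-test, left-tailed).
s_p² = [(46−1)·15.6² + (10−1)·13.9²]/(46+10−2) = 235.002
t = (79.4 − 92.7)/√[235.002·(1/46 + 1/10)] = -2.4866
df = n₁ + n₂ − 2 = 54
p-value = P(T ≤ -2.4866) ≈ 0.008
Since p ≈ 0.008 < α = 0.05, reject H0; the evidence is statistically significant.

t = -2.4866; reject H0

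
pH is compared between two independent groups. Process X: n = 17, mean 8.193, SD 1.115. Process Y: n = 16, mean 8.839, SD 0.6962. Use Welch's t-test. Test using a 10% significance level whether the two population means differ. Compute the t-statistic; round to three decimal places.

Let group 1 = process X, group 2 = process Y. H0: μ_1 = μ_2; H1: μ_1 ≠ μ_2 (Welch's two-sample t-test, two-sided).
t = (x̄_1 − x̄_2)/√(s_1²/n_1 + s_2²/n_2) = (8.193 − 8.839)/√(1.115²/17 + 0.6962²/16) = -2.009
Welch–Satterthwaite df ≈ 27.05
Two-sided p-value ≈ 0.0546
Since p ≈ 0.0546 < α = 0.1, reject H0; the evidence is statistically significant.

-2.009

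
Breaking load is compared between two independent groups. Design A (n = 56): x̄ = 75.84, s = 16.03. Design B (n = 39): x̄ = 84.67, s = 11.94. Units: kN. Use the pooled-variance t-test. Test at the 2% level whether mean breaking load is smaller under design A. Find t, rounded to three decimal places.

Let group 1 = design A, group 2 = design B. H0: μ_1 = μ_2; H1: μ_1 < μ_2 (two-sample pooled-variance t-test, left-tailed).
s_p² = [(56−1)·16.03² + (39−1)·11.94²]/(56+39−2) = 210.218
t = (75.84 − 84.67)/√[210.218·(1/56 + 1/39)] = -2.920
df = n₁ + n₂ − 2 = 93
p-value = P(T ≤ -2.920) ≈ 0.002
Since p ≈ 0.002 < α = 0.02, reject H0; the data support H1.

-2.920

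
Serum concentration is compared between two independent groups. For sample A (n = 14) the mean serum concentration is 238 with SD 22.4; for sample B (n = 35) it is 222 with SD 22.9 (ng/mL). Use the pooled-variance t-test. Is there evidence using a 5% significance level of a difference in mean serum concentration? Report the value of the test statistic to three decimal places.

2.223

Let group 1 = sample A, group 2 = sample B. H0: μ_1 = μ_2; H1: μ_1 ≠ μ_2 (two-sample pooled-variance t-test, two-sided).
s_p² = [(14−1)·22.4² + (35−1)·22.9²]/(14+35−2) = 518.145
t = (238 − 222)/√[518.145·(1/14 + 1/35)] = 2.223
df = n₁ + n₂ − 2 = 47
Two-sided p-value ≈ 0.031
Since p ≈ 0.031 < α = 0.05, reject H0; the evidence is statistically significant.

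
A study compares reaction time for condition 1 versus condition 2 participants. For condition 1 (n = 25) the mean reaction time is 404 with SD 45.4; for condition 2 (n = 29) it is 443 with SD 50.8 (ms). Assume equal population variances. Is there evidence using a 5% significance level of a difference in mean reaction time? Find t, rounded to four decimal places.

Let group 1 = condition 1, group 2 = condition 2. H0: μ_1 = μ_2; H1: μ_1 ≠ μ_2 (two-sample pooled-variance t-test, two-sided).
s_p² = [(25−1)·45.4² + (29−1)·50.8²]/(25+29−2) = 2340.88
t = (404 − 443)/√[2340.88·(1/25 + 1/29)] = -2.9536
df = n₁ + n₂ − 2 = 52
Two-sided p-value ≈ 0.005
Since p ≈ 0.005 < α = 0.05, reject H0; the evidence is statistically significant.

-2.9536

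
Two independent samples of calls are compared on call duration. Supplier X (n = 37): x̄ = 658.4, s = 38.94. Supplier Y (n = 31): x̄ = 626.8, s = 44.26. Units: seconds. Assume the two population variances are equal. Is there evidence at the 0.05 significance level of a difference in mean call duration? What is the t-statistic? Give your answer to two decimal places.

3.13

Let group 1 = supplier X, group 2 = supplier Y. H0: μ_1 = μ_2; H1: μ_1 ≠ μ_2 (two-sample pooled-variance t-test, two-sided).
s_p² = [(37−1)·38.94² + (31−1)·44.26²]/(37+31−2) = 1717.52
t = (658.4 − 626.8)/√[1717.52·(1/37 + 1/31)] = 3.13
df = n₁ + n₂ − 2 = 66
Two-sided p-value ≈ 0.0026
Since p ≈ 0.0026 < α = 0.05, reject H0; the evidence is statistically significant.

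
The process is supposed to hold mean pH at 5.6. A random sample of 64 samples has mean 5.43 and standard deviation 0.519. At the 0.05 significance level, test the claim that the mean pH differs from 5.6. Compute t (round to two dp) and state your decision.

H0: μ = 5.6; H1: μ ≠ 5.6 (one-sample t-test, two-sided).
t = (x̄ − μ₀)/(s/√n) = (5.43 − 5.6)/(0.519/√64) = -2.62
df = n − 1 = 63
Two-sided p-value ≈ 0.0110
Since p ≈ 0.0110 < α = 0.05, reject H0; the data support H1.

t = -2.62; reject H0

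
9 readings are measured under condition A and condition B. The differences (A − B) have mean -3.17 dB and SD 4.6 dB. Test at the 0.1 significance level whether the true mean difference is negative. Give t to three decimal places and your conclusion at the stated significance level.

t = -2.067; reject H0

H0: μ_d = 0; H1: μ_d < 0 (paired t-test on the differences, left-tailed).
t = d̄/(s_d/√n) = -3.17/(4.6/√9) = -2.067
df = n − 1 = 8
p-value = P(T ≤ -2.067) ≈ 0.0363
Since p ≈ 0.0363 < α = 0.1, reject H0; the evidence is statistically significant.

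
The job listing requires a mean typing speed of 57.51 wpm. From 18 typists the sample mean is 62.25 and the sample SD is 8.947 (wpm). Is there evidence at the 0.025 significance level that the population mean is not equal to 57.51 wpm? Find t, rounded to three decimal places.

H0: μ = 57.51; H1: μ ≠ 57.51 (one-sample t-test, two-sided).
t = (x̄ − μ₀)/(s/√n) = (62.25 − 57.51)/(8.947/√18) = 2.248
df = n − 1 = 17
Two-sided p-value ≈ 0.038
Since p ≈ 0.038 > α = 0.025, fail to reject H0; the data do not provide sufficient evidence against H0.

2.248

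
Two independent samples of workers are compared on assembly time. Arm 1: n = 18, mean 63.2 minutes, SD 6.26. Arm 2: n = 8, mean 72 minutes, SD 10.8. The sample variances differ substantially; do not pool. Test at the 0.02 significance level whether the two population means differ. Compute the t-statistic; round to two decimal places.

-2.15

Let group 1 = arm 1, group 2 = arm 2. H0: μ_1 = μ_2; H1: μ_1 ≠ μ_2 (Welch's two-sample t-test, two-sided).
t = (x̄_1 − x̄_2)/√(s_1²/n_1 + s_2²/n_2) = (63.2 − 72)/√(6.26²/18 + 10.8²/8) = -2.15
Welch–Satterthwaite df ≈ 9.16
Two-sided p-value ≈ 0.060
Since p ≈ 0.060 > α = 0.02, fail to reject H0; the evidence is not statistically significant.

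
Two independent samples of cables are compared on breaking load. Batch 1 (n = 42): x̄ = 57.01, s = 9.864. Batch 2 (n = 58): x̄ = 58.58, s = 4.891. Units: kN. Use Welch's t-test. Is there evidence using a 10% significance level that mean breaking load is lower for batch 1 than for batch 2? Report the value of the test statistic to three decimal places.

-0.950

Let group 1 = batch 1, group 2 = batch 2. H0: μ_1 = μ_2; H1: μ_1 < μ_2 (Welch's two-sample t-test, left-tailed).
t = (x̄_1 − x̄_2)/√(s_1²/n_1 + s_2²/n_2) = (57.01 − 58.58)/√(9.864²/42 + 4.891²/58) = -0.950
Welch–Satterthwaite df ≈ 55.63
p-value = P(T ≤ -0.950) ≈ 0.173
Since p ≈ 0.173 > α = 0.1, fail to reject H0; the evidence is not statistically significant.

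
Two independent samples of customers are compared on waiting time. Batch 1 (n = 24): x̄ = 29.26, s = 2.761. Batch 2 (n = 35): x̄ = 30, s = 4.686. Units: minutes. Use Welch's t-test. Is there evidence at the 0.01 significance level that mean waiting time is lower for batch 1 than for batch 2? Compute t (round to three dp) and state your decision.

t = -0.761; fail to reject H0

Let group 1 = batch 1, group 2 = batch 2. H0: μ_1 = μ_2; H1: μ_1 < μ_2 (Welch's two-sample t-test, left-tailed).
t = (x̄_1 − x̄_2)/√(s_1²/n_1 + s_2²/n_2) = (29.26 − 30)/√(2.761²/24 + 4.686²/35) = -0.761
Welch–Satterthwaite df ≈ 55.94
p-value = P(T ≤ -0.761) ≈ 0.2249
Since p ≈ 0.2249 > α = 0.01, fail to reject H0; the data do not provide sufficient evidence against H0.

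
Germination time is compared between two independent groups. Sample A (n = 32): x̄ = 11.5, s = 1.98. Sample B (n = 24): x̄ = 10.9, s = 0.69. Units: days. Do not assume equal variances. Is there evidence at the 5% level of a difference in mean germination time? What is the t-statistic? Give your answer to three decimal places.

1.590

Let group 1 = sample A, group 2 = sample B. H0: μ_1 = μ_2; H1: μ_1 ≠ μ_2 (Welch's two-sample t-test, two-sided).
t = (x̄_1 − x̄_2)/√(s_1²/n_1 + s_2²/n_2) = (11.5 − 10.9)/√(1.98²/32 + 0.69²/24) = 1.590
Welch–Satterthwaite df ≈ 40.42
Two-sided p-value ≈ 0.1196
Since p ≈ 0.1196 > α = 0.05, fail to reject H0; the data do not provide sufficient evidence against H0.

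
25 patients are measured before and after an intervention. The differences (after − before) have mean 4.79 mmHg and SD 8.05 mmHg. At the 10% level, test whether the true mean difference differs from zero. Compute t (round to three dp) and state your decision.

t = 2.975; reject H0

H0: μ_d = 0; H1: μ_d ≠ 0 (paired t-test on the differences, two-sided).
t = d̄/(s_d/√n) = 4.79/(8.05/√25) = 2.975
df = n − 1 = 24
Two-sided p-value ≈ 0.0066
Since p ≈ 0.0066 < α = 0.1, reject H0; the data support H1.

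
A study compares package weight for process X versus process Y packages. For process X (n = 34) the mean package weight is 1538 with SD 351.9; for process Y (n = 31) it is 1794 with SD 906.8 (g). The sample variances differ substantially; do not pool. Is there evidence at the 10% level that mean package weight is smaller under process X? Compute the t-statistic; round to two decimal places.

-1.47

Let group 1 = process X, group 2 = process Y. H0: μ_1 = μ_2; H1: μ_1 < μ_2 (Welch's two-sample t-test, left-tailed).
t = (x̄_1 − x̄_2)/√(s_1²/n_1 + s_2²/n_2) = (1538 − 1794)/√(351.9²/34 + 906.8²/31) = -1.47
Welch–Satterthwaite df ≈ 38.15
p-value = P(T ≤ -1.47) ≈ 0.074
Since p ≈ 0.074 < α = 0.1, reject H0; the data support H1.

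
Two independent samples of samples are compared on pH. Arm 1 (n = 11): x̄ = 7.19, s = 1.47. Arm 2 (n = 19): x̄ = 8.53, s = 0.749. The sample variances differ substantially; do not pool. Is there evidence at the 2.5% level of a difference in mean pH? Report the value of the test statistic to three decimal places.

-2.819

Let group 1 = arm 1, group 2 = arm 2. H0: μ_1 = μ_2; H1: μ_1 ≠ μ_2 (Welch's two-sample t-test, two-sided).
t = (x̄_1 − x̄_2)/√(s_1²/n_1 + s_2²/n_2) = (7.19 − 8.53)/√(1.47²/11 + 0.749²/19) = -2.819
Welch–Satterthwaite df ≈ 13.07
Two-sided p-value ≈ 0.014
Since p ≈ 0.014 < α = 0.025, reject H0; the evidence is statistically significant.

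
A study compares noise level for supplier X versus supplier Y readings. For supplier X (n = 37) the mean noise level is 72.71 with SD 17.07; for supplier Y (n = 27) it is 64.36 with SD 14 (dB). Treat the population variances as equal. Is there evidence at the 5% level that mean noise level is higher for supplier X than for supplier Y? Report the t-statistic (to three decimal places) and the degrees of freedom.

Let group 1 = supplier X, group 2 = supplier Y. H0: μ_1 = μ_2; H1: μ_1 > μ_2 (two-sample pooled-variance t-test, right-tailed).
s_p² = [(37−1)·17.07² + (27−1)·14²]/(37+27−2) = 251.385
t = (72.71 − 64.36)/√[251.385·(1/37 + 1/27)] = 2.081
df = n₁ + n₂ − 2 = 62
p-value = P(T ≥ 2.081) ≈ 0.021
Since p ≈ 0.021 < α = 0.05, reject H0; the data support H1.

t = 2.081, df = 62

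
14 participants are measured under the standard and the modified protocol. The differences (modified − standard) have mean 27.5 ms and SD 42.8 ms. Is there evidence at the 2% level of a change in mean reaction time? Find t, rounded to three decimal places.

H0: μ_d = 0; H1: μ_d ≠ 0 (paired t-test on the differences, two-sided).
t = d̄/(s_d/√n) = 27.5/(42.8/√14) = 2.404
df = n − 1 = 13
Two-sided p-value ≈ 0.0318
Since p ≈ 0.0318 > α = 0.02, fail to reject H0; the evidence is not statistically significant.

2.404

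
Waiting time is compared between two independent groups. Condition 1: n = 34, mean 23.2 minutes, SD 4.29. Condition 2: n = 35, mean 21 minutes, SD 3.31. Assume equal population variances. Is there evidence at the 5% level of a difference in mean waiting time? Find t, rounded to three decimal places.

Let group 1 = condition 1, group 2 = condition 2. H0: μ_1 = μ_2; H1: μ_1 ≠ μ_2 (two-sample pooled-variance t-test, two-sided).
s_p² = [(34−1)·4.29² + (35−1)·3.31²]/(34+35−2) = 14.6245
t = (23.2 − 21)/√[14.6245·(1/34 + 1/35)] = 2.389
df = n₁ + n₂ − 2 = 67
Two-sided p-value ≈ 0.0197
Since p ≈ 0.0197 < α = 0.05, reject H0; the data support H1.

2.389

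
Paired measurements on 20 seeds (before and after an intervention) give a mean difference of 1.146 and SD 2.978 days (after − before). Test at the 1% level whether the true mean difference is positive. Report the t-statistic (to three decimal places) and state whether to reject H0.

t = 1.721; fail to reject H0

H0: μ_d = 0; H1: μ_d > 0 (paired t-test on the differences, right-tailed).
t = d̄/(s_d/√n) = 1.146/(2.978/√20) = 1.721
df = n − 1 = 19
p-value = P(T ≥ 1.721) ≈ 0.051
Since p ≈ 0.051 > α = 0.01, fail to reject H0; the data do not provide sufficient evidence against H0.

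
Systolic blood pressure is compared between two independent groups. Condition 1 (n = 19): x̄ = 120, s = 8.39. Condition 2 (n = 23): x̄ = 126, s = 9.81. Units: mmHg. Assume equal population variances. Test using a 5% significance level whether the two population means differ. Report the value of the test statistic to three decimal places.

Let group 1 = condition 1, group 2 = condition 2. H0: μ_1 = μ_2; H1: μ_1 ≠ μ_2 (two-sample pooled-variance t-test, two-sided).
s_p² = [(19−1)·8.39² + (23−1)·9.81²]/(19+23−2) = 84.6063
t = (120 − 126)/√[84.6063·(1/19 + 1/23)] = -2.104
df = n₁ + n₂ − 2 = 40
Two-sided p-value ≈ 0.0417
Since p ≈ 0.0417 < α = 0.05, reject H0; the data support H1.

-2.104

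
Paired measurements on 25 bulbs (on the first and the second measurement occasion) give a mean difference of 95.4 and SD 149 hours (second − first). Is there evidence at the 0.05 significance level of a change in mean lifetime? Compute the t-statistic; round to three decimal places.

H0: μ_d = 0; H1: μ_d ≠ 0 (paired t-test on the differences, two-sided).
t = d̄/(s_d/√n) = 95.4/(149/√25) = 3.201
df = n − 1 = 24
Two-sided p-value ≈ 0.0038
Since p ≈ 0.0038 < α = 0.05, reject H0; the evidence is statistically significant.

3.201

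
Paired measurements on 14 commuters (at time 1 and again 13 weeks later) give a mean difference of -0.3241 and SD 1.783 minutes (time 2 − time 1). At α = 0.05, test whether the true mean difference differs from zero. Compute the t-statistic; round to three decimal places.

-0.680

H0: μ_d = 0; H1: μ_d ≠ 0 (paired t-test on the differences, two-sided).
t = d̄/(s_d/√n) = -0.3241/(1.783/√14) = -0.680
df = n − 1 = 13
Two-sided p-value ≈ 0.508
Since p ≈ 0.508 > α = 0.05, fail to reject H0; the evidence is not statistically significant.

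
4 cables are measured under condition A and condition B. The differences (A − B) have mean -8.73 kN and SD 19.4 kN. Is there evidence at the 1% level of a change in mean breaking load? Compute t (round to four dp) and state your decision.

H0: μ_d = 0; H1: μ_d ≠ 0 (paired t-test on the differences, two-sided).
t = d̄/(s_d/√n) = -8.73/(19.4/√4) = -0.9000
df = n − 1 = 3
Two-sided p-value ≈ 0.434
Since p ≈ 0.434 > α = 0.01, fail to reject H0; the evidence is not statistically significant.

t = -0.9000; fail to reject H0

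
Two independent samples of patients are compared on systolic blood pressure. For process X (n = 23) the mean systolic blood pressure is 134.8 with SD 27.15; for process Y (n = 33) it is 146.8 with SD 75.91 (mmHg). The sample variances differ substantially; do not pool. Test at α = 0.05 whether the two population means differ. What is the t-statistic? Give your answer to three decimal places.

-0.835

Let group 1 = process X, group 2 = process Y. H0: μ_1 = μ_2; H1: μ_1 ≠ μ_2 (Welch's two-sample t-test, two-sided).
t = (x̄_1 − x̄_2)/√(s_1²/n_1 + s_2²/n_2) = (134.8 − 146.8)/√(27.15²/23 + 75.91²/33) = -0.835
Welch–Satterthwaite df ≈ 42.73
Two-sided p-value ≈ 0.4085
Since p ≈ 0.4085 > α = 0.05, fail to reject H0; the evidence is not statistically significant.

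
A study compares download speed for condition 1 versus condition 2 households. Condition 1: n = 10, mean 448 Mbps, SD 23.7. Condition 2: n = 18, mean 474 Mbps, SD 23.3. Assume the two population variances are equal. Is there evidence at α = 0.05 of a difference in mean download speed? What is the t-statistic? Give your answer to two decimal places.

Let group 1 = condition 1, group 2 = condition 2. H0: μ_1 = μ_2; H1: μ_1 ≠ μ_2 (two-sample pooled-variance t-test, two-sided).
s_p² = [(10−1)·23.7² + (18−1)·23.3²]/(10+18−2) = 549.398
t = (448 − 474)/√[549.398·(1/10 + 1/18)] = -2.81
df = n₁ + n₂ − 2 = 26
Two-sided p-value ≈ 0.009
Since p ≈ 0.009 < α = 0.05, reject H0; the data support H1.

-2.81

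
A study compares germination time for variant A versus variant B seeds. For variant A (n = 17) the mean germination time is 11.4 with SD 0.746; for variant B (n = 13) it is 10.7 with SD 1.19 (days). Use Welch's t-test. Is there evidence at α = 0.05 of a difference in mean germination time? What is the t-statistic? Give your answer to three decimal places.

Let group 1 = variant A, group 2 = variant B. H0: μ_1 = μ_2; H1: μ_1 ≠ μ_2 (Welch's two-sample t-test, two-sided).
t = (x̄_1 − x̄_2)/√(s_1²/n_1 + s_2²/n_2) = (11.4 − 10.7)/√(0.746²/17 + 1.19²/13) = 1.860
Welch–Satterthwaite df ≈ 19.01
Two-sided p-value ≈ 0.0785
Since p ≈ 0.0785 > α = 0.05, fail to reject H0; the data do not provide sufficient evidence against H0.

1.860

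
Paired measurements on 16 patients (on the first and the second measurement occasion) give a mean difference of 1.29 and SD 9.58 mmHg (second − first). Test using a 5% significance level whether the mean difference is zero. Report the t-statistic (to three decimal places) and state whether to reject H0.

t = 0.539; fail to reject H0

H0: μ_d = 0; H1: μ_d ≠ 0 (paired t-test on the differences, two-sided).
t = d̄/(s_d/√n) = 1.29/(9.58/√16) = 0.539
df = n − 1 = 15
Two-sided p-value ≈ 0.598
Since p ≈ 0.598 > α = 0.05, fail to reject H0; the evidence is not statistically significant.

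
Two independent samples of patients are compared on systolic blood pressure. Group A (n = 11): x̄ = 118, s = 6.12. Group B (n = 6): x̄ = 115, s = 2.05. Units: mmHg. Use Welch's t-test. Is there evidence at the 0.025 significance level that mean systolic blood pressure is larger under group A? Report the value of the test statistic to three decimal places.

Let group 1 = group A, group 2 = group B. H0: μ_1 = μ_2; H1: μ_1 > μ_2 (Welch's two-sample t-test, right-tailed).
t = (x̄_1 − x̄_2)/√(s_1²/n_1 + s_2²/n_2) = (118 − 115)/√(6.12²/11 + 2.05²/6) = 1.481
Welch–Satterthwaite df ≈ 13.40
p-value = P(T ≥ 1.481) ≈ 0.081
Since p ≈ 0.081 > α = 0.025, fail to reject H0; the data do not provide sufficient evidence against H0.

1.481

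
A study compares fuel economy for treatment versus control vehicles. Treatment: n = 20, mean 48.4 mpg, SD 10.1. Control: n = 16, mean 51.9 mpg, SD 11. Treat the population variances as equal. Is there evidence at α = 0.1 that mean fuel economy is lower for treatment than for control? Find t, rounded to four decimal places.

-0.9932

Let group 1 = treatment, group 2 = control. H0: μ_1 = μ_2; H1: μ_1 < μ_2 (two-sample pooled-variance t-test, left-tailed).
s_p² = [(20−1)·10.1² + (16−1)·11²]/(20+16−2) = 110.388
t = (48.4 − 51.9)/√[110.388·(1/20 + 1/16)] = -0.9932
df = n₁ + n₂ − 2 = 34
p-value = P(T ≤ -0.9932) ≈ 0.164
Since p ≈ 0.164 > α = 0.1, fail to reject H0; the evidence is not statistically significant.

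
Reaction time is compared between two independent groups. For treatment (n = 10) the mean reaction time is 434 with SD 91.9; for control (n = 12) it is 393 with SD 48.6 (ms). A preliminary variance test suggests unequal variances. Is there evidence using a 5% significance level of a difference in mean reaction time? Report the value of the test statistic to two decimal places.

1.27

Let group 1 = treatment, group 2 = control. H0: μ_1 = μ_2; H1: μ_1 ≠ μ_2 (Welch's two-sample t-test, two-sided).
t = (x̄_1 − x̄_2)/√(s_1²/n_1 + s_2²/n_2) = (434 − 393)/√(91.9²/10 + 48.6²/12) = 1.27
Welch–Satterthwaite df ≈ 13.10
Two-sided p-value ≈ 0.226
Since p ≈ 0.226 > α = 0.05, fail to reject H0; the data do not provide sufficient evidence against H0.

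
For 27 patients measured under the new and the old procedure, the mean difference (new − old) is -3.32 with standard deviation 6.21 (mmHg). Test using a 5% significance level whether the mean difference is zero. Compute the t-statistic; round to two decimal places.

-2.78

H0: μ_d = 0; H1: μ_d ≠ 0 (paired t-test on the differences, two-sided).
t = d̄/(s_d/√n) = -3.32/(6.21/√27) = -2.78
df = n − 1 = 26
Two-sided p-value ≈ 0.0100
Since p ≈ 0.0100 < α = 0.05, reject H0; the evidence is statistically significant.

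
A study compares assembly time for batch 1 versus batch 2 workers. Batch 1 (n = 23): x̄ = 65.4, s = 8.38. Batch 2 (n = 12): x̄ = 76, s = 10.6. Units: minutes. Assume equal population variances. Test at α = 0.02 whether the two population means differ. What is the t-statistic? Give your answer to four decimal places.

-3.2426

Let group 1 = batch 1, group 2 = batch 2. H0: μ_1 = μ_2; H1: μ_1 ≠ μ_2 (two-sample pooled-variance t-test, two-sided).
s_p² = [(23−1)·8.38² + (12−1)·10.6²]/(23+12−2) = 84.2696
t = (65.4 − 76)/√[84.2696·(1/23 + 1/12)] = -3.2426
df = n₁ + n₂ − 2 = 33
Two-sided p-value ≈ 0.003
Since p ≈ 0.003 < α = 0.02, reject H0; the evidence is statistically significant.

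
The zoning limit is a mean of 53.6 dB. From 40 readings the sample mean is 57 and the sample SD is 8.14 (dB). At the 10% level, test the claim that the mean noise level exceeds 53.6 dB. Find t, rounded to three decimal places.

H0: μ = 53.6; H1: μ > 53.6 (one-sample t-test, right-tailed).
t = (x̄ − μ₀)/(s/√n) = (57 − 53.6)/(8.14/√40) = 2.642
df = n − 1 = 39
p-value = P(T ≥ 2.642) ≈ 0.006
Since p ≈ 0.006 < α = 0.1, reject H0; the data support H1.

2.642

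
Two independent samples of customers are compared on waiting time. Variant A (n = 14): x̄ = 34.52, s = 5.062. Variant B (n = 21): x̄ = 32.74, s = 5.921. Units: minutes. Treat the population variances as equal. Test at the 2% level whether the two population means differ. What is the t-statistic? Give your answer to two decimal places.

0.92

Let group 1 = variant A, group 2 = variant B. H0: μ_1 = μ_2; H1: μ_1 ≠ μ_2 (two-sample pooled-variance t-test, two-sided).
s_p² = [(14−1)·5.062² + (21−1)·5.921²]/(14+21−2) = 31.3417
t = (34.52 − 32.74)/√[31.3417·(1/14 + 1/21)] = 0.92
df = n₁ + n₂ − 2 = 33
Two-sided p-value ≈ 0.3635
Since p ≈ 0.3635 > α = 0.02, fail to reject H0; the data do not provide sufficient evidence against H0.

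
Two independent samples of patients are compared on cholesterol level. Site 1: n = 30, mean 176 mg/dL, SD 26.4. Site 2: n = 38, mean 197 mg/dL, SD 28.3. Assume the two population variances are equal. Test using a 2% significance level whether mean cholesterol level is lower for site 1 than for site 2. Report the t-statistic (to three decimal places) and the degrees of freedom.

t = -3.129, df = 66

Let group 1 = site 1, group 2 = site 2. H0: μ_1 = μ_2; H1: μ_1 < μ_2 (two-sample pooled-variance t-test, left-tailed).
s_p² = [(30−1)·26.4² + (38−1)·28.3²]/(30+38−2) = 755.224
t = (176 − 197)/√[755.224·(1/30 + 1/38)] = -3.129
df = n₁ + n₂ − 2 = 66
p-value = P(T ≤ -3.129) ≈ 0.0013
Since p ≈ 0.0013 < α = 0.02, reject H0; the evidence is statistically significant.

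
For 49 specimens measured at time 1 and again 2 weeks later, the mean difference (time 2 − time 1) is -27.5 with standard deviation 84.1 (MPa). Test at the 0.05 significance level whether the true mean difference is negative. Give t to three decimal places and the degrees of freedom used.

H0: μ_d = 0; H1: μ_d < 0 (paired t-test on the differences, left-tailed).
t = d̄/(s_d/√n) = -27.5/(84.1/√49) = -2.289
df = n − 1 = 48
p-value = P(T ≤ -2.289) ≈ 0.0133
Since p ≈ 0.0133 < α = 0.05, reject H0; the evidence is statistically significant.

t = -2.289, df = 48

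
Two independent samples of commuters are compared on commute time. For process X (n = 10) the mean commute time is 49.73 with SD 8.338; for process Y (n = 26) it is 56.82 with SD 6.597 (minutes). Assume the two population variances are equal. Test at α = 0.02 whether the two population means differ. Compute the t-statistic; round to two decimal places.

Let group 1 = process X, group 2 = process Y. H0: μ_1 = μ_2; H1: μ_1 ≠ μ_2 (two-sample pooled-variance t-test, two-sided).
s_p² = [(10−1)·8.338² + (26−1)·6.597²]/(10+26−2) = 50.4032
t = (49.73 − 56.82)/√[50.4032·(1/10 + 1/26)] = -2.68
df = n₁ + n₂ − 2 = 34
Two-sided p-value ≈ 0.0112
Since p ≈ 0.0112 < α = 0.02, reject H0; the data support H1.

-2.68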